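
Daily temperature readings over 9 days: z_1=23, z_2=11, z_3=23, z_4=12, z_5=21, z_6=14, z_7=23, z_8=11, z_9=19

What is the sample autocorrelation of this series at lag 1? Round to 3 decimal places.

-0.854

Mean z̄ = (23 + 11 + 23 + 12 + 21 + 14 + 23 + 11 + 19)/9 = 17.4444
Numerator Σ_{t=1}^{8}(z_t−z̄)(z_{t+1}−z̄) = -198.4198
Denominator Σ(z_t−z̄)² = 232.2222
r_1 = -198.4198 / 232.2222 = -0.854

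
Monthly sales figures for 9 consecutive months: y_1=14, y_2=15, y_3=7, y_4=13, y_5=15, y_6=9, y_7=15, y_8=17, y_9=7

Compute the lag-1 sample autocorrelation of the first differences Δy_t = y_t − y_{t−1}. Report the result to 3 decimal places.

-0.360

First differences Δy: 1, -8, 6, 2, -6, 6, 2, -10
Mean of differences = -0.8750
Numerator Σ(Δy_t−Δȳ)(Δy_{t+1}−Δȳ) = -99.0156
Denominator Σ(Δy_t−Δȳ)² = 274.8750
r_1(Δy) = -99.0156 / 274.8750 = -0.360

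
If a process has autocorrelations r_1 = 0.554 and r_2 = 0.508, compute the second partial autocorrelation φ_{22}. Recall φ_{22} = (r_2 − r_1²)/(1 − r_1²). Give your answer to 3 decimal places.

φ_{22} = (r_2 − r_1²) / (1 − r_1²)
r_1² = (0.554)² = 0.306916
Numerator = 0.508 − 0.3069 = 0.2011; denominator = 1 − 0.3069 = 0.6931
φ_{22} = 0.2011 / 0.6931 = 0.290

0.290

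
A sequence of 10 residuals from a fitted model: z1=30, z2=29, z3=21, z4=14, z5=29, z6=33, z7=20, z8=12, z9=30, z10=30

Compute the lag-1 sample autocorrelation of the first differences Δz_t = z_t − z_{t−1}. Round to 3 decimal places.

First differences Δz: -1, -8, -7, 15, 4, -13, -8, 18, 0
Mean of differences = 0.0000
Numerator Σ(Δz_t−Δz̄)(Δz_{t+1}−Δz̄) = -73.0000
Denominator Σ(Δz_t−Δz̄)² = 912.0000
r_1(Δz) = -73.0000 / 912.0000 = -0.080

-0.080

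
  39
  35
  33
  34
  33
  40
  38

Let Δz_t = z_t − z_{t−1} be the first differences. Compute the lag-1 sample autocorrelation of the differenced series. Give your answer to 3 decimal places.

-0.203

First differences Δz: -4, -2, 1, -1, 7, -2
Mean of differences = -0.1667
Numerator Σ(Δz_t−Δz̄)(Δz_{t+1}−Δz̄) = -15.1944
Denominator Σ(Δz_t−Δz̄)² = 74.8333
r_1(Δz) = -15.1944 / 74.8333 = -0.203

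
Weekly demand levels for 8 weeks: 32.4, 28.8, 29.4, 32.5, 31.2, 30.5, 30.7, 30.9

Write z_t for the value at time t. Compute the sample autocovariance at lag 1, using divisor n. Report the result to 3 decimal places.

-0.275

Mean z̄ = (32.4 + 28.8 + 29.4 + 32.5 + 31.2 + 30.5 + 30.7 + 30.9)/8 = 30.8000
Σ_{t=1}^{7}(z_t−z̄)(z_{t+1}−z̄) = -2.2000
γ_1 = -2.2000 / 8 = -0.275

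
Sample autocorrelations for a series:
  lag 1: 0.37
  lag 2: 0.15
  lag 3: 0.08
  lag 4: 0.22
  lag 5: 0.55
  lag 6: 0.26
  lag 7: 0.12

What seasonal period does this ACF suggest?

5

The largest autocorrelation is r_5 = 0.55; the remaining lags stay at or below 0.37. The elevated value at lag 1 (0.37), dropping to 0.15 at lag 2, reflects decaying short-term dependence rather than seasonality.
The dominant spike at lag 5 indicates a seasonal period of 5.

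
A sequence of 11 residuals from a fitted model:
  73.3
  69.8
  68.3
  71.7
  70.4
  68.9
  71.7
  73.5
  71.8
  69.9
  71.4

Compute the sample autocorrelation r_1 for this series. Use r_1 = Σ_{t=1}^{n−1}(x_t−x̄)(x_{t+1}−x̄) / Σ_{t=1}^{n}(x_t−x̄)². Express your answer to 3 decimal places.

0.011

Mean x̄ = (73.3 + 69.8 + 68.3 + 71.7 + 70.4 + 68.9 + 71.7 + 73.5 + 71.8 + 69.9 + 71.4)/11 = 70.9727
Numerator Σ_{t=1}^{10}(x_t−x̄)(x_{t+1}−x̄) = 0.3074
Denominator Σ(x_t−x̄)² = 28.0218
r_1 = 0.3074 / 28.0218 = 0.011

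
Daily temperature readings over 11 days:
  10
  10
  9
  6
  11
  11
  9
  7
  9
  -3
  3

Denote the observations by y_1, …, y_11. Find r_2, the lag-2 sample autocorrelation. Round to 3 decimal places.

0.026

Mean ȳ = (10 + 10 + 9 + 6 + 11 + 11 + 9 + 7 + 9 − 3 + 3)/11 = 7.4545
Numerator Σ_{t=1}^{9}(y_t−ȳ)(y_{t+2}−ȳ) = 4.6777
Denominator Σ(y_t−ȳ)² = 176.7273
r_2 = 4.6777 / 176.7273 = 0.026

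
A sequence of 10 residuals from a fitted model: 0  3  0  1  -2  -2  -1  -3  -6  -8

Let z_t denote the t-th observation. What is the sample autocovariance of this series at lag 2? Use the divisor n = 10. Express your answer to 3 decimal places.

Mean z̄ = (0 + 3 + 0 + 1 − 2 − 2 − 1 − 3 − 6 − 8)/10 = -1.8000
Σ_{t=1}^{8}(z_t−z̄)(z_{t+2}−z̄) = 19.9200
γ_2 = 19.9200 / 10 = 1.992

1.992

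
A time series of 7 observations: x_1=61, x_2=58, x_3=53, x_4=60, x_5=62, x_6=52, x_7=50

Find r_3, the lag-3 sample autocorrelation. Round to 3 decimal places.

0.120

Mean x̄ = (61 + 58 + 53 + 60 + 62 + 52 + 50)/7 = 56.5714
Deviations from mean: 4.4286, 1.4286, -3.5714, 3.4286, 5.4286, -4.5714, -6.5714
Numerator Σ_{t=1}^{4}(x_t−x̄)(x_{t+3}−x̄) = 16.7347
Denominator Σ(x_t−x̄)² = 139.7143
r_3 = 16.7347 / 139.7143 = 0.120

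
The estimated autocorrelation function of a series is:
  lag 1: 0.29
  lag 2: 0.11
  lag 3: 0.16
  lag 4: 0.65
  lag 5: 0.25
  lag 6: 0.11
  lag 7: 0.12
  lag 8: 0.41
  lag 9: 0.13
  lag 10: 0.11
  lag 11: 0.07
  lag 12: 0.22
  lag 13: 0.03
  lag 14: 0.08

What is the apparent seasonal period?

4

The largest autocorrelation is r_4 = 0.65, with a weaker echo at lag 8 (0.41); the remaining lags stay at or below 0.29. The elevated value at lag 1 (0.29), dropping to 0.11 at lag 2, reflects decaying short-term dependence rather than seasonality.
The dominant spike at lag 4 indicates a seasonal period of 4.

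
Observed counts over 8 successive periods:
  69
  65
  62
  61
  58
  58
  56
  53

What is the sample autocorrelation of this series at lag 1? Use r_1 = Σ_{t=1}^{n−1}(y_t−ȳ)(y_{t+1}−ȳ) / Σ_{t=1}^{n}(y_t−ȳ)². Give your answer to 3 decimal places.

0.517

Mean ȳ = (69 + 65 + 62 + 61 + 58 + 58 + 56 + 53)/8 = 60.2500
Numerator Σ_{t=1}^{7}(y_t−ȳ)(y_{t+1}−ȳ) = 94.9375
Denominator Σ(y_t−ȳ)² = 183.5000
r_1 = 94.9375 / 183.5000 = 0.517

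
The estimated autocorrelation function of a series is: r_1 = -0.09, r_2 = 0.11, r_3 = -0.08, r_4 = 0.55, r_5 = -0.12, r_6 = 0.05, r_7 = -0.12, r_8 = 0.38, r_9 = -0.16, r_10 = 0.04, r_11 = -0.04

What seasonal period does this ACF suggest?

4

The largest autocorrelation is r_4 = 0.55, with a weaker echo at lag 8 (0.38); the remaining lags stay at or below 0.11.
The dominant spike at lag 4 indicates a seasonal period of 4.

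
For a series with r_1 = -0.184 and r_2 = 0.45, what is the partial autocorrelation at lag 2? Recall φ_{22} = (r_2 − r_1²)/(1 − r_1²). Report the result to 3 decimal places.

0.431

φ_{22} = (r_2 − r_1²) / (1 − r_1²)
r_1² = (-0.184)² = 0.033856
Numerator = 0.45 − 0.0339 = 0.4161; denominator = 1 − 0.0339 = 0.9661
φ_{22} = 0.4161 / 0.9661 = 0.431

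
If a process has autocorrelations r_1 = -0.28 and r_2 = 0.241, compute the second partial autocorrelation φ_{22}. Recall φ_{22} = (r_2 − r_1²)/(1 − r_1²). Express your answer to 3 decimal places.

0.176

φ_{22} = (r_2 − r_1²) / (1 − r_1²)
r_1² = (-0.28)² = 0.0784
Numerator = 0.241 − 0.0784 = 0.1626; denominator = 1 − 0.0784 = 0.9216
φ_{22} = 0.1626 / 0.9216 = 0.176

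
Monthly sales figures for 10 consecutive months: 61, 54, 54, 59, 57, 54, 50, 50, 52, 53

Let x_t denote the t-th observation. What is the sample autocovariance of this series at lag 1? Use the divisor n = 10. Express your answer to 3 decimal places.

4.164

Mean x̄ = (61 + 54 + 54 + 59 + 57 + 54 + 50 + 50 + 52 + 53)/10 = 54.4000
Σ_{t=1}^{9}(x_t−x̄)(x_{t+1}−x̄) = 41.6400
γ_1 = 41.6400 / 10 = 4.164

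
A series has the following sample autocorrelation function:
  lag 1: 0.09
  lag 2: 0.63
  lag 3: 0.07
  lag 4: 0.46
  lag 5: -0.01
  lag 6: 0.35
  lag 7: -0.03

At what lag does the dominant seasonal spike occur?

2

The largest autocorrelation is r_2 = 0.63, with weaker echoes at lags 4 (0.46) and 6 (0.35); the remaining lags stay at or below 0.09.
The dominant spike at lag 2 indicates a seasonal period of 2.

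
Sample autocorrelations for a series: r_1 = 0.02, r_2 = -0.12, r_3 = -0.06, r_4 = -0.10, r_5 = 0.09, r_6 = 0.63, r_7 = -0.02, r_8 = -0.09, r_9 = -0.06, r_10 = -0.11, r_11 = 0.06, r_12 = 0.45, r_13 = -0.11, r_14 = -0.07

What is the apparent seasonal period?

6

The largest autocorrelation is r_6 = 0.63, with a weaker echo at lag 12 (0.45); the remaining lags stay at or below 0.09.
The dominant spike at lag 6 indicates a seasonal period of 6.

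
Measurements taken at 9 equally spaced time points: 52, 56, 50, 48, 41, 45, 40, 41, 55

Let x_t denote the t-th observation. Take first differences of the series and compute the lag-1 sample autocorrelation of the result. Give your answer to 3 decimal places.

First differences Δx: 4, -6, -2, -7, 4, -5, 1, 14
Mean of differences = 0.3750
Numerator Σ(Δx_t−Δx̄)(Δx_{t+1}−Δx̄) = -31.5156
Denominator Σ(Δx_t−Δx̄)² = 341.8750
r_1(Δx) = -31.5156 / 341.8750 = -0.092

-0.092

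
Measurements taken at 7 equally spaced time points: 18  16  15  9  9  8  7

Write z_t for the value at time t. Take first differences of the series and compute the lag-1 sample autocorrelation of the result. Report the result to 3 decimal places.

First differences Δz: -2, -1, -6, 0, -1, -1
Mean of differences = -1.8333
Numerator Σ(Δz_t−Δz̄)(Δz_{t+1}−Δz̄) = -9.0278
Denominator Σ(Δz_t−Δz̄)² = 22.8333
r_1(Δz) = -9.0278 / 22.8333 = -0.395

-0.395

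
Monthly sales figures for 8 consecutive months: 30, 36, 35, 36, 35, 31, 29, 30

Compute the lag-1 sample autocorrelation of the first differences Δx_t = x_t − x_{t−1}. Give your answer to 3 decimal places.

0.033

First differences Δx: 6, -1, 1, -1, -4, -2, 1
Mean of differences = 0.0000
Numerator Σ(Δx_t−Δx̄)(Δx_{t+1}−Δx̄) = 2.0000
Denominator Σ(Δx_t−Δx̄)² = 60.0000
r_1(Δx) = 2.0000 / 60.0000 = 0.033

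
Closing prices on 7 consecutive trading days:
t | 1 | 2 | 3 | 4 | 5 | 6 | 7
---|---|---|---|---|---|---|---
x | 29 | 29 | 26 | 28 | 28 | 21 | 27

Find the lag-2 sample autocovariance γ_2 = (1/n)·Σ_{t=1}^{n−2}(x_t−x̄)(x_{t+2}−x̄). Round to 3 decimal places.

-0.985

Mean x̄ = (29 + 29 + 26 + 28 + 28 + 21 + 27)/7 = 26.8571
Σ_{t=1}^{5}(x_t−x̄)(x_{t+2}−x̄) = -6.8980
γ_2 = -6.8980 / 7 = -0.985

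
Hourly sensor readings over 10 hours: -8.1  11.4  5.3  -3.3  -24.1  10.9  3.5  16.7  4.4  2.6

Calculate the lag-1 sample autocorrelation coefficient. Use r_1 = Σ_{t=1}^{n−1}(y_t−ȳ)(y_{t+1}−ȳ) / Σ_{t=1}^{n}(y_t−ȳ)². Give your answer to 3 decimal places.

-0.085

Mean ȳ = (-8.1 + 11.4 + 5.3 − 3.3 − 24.1 + 10.9 + 3.5 + 16.7 + 4.4 + 2.6)/10 = 1.9300
Numerator Σ_{t=1}^{9}(y_t−ȳ)(y_{t+1}−ȳ) = -102.6389
Denominator Σ(y_t−ȳ)² = 1214.1810
r_1 = -102.6389 / 1214.1810 = -0.085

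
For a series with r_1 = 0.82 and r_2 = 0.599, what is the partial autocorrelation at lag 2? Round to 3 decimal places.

-0.224

φ_{22} = (r_2 − r_1²) / (1 − r_1²)
r_1² = (0.82)² = 0.6724
Numerator = 0.599 − 0.6724 = -0.0734; denominator = 1 − 0.6724 = 0.3276
φ_{22} = -0.0734 / 0.3276 = -0.224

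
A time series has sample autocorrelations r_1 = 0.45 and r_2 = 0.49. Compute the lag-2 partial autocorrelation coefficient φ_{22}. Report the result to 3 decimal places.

φ_{22} = (r_2 − r_1²) / (1 − r_1²)
r_1² = (0.45)² = 0.2025
Numerator = 0.49 − 0.2025 = 0.2875; denominator = 1 − 0.2025 = 0.7975
φ_{22} = 0.2875 / 0.7975 = 0.361

0.361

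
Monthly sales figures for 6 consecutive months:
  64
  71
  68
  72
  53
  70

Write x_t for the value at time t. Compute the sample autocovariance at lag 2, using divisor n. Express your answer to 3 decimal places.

3.519

Mean x̄ = (64 + 71 + 68 + 72 + 53 + 70)/6 = 66.3333
Deviations: -2.3333, 4.6667, 1.6667, 5.6667, -13.3333, 3.6667
Σ_{t=1}^{4}(x_t−x̄)(x_{t+2}−x̄) = 21.1111
γ_2 = 21.1111 / 6 = 3.519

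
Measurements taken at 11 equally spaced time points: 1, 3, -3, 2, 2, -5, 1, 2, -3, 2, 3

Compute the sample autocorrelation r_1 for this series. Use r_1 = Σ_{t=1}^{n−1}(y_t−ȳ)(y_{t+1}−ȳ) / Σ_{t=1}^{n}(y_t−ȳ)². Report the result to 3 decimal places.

-0.361

Mean ȳ = (1 + 3 − 3 + 2 + 2 − 5 + 1 + 2 − 3 + 2 + 3)/11 = 0.4545
Numerator Σ_{t=1}^{10}(y_t−ȳ)(y_{t+1}−ȳ) = -27.6612
Denominator Σ(y_t−ȳ)² = 76.7273
r_1 = -27.6612 / 76.7273 = -0.361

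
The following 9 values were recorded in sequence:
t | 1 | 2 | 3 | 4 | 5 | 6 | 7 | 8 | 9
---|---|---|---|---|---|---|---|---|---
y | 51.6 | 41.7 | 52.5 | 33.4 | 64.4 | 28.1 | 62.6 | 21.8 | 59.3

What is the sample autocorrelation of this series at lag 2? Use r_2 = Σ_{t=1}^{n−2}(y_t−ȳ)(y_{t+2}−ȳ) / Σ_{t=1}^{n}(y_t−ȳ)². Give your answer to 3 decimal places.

Mean ȳ = (51.6 + 41.7 + 52.5 + 33.4 + 64.4 + 28.1 + 62.6 + 21.8 + 59.3)/9 = 46.1556
Σ(y_t−ȳ)(y_{t+2}−ȳ) = (34.5420) + (56.8331) + (115.7509) + (230.3086) + (300.0198) + (439.7531) + (216.1531) = 1393.3605
Denominator Σ(y_t−ȳ)² = 1947.7022
r_2 = 1393.3605 / 1947.7022 = 0.715

0.715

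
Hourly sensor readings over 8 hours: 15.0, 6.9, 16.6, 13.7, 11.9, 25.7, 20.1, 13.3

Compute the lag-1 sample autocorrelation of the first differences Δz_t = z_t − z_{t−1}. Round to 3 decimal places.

First differences Δz: -8.1, 9.7, -2.9, -1.8, 13.8, -5.6, -6.8
Mean of differences = -0.2429
Numerator Σ(Δz_t−Δz̄)(Δz_{t+1}−Δz̄) = -162.3733
Denominator Σ(Δz_t−Δz̄)² = 438.9771
r_1(Δz) = -162.3733 / 438.9771 = -0.370

-0.370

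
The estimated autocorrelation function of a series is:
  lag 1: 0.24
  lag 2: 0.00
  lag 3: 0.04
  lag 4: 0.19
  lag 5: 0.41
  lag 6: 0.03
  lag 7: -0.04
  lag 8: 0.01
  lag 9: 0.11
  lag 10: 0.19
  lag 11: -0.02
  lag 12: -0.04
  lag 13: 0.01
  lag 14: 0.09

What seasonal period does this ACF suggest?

5

The largest autocorrelation is r_5 = 0.41; the remaining lags stay at or below 0.24. The elevated value at lag 1 (0.24), dropping to 0.00 at lag 2, reflects decaying short-term dependence rather than seasonality.
The dominant spike at lag 5 indicates a seasonal period of 5.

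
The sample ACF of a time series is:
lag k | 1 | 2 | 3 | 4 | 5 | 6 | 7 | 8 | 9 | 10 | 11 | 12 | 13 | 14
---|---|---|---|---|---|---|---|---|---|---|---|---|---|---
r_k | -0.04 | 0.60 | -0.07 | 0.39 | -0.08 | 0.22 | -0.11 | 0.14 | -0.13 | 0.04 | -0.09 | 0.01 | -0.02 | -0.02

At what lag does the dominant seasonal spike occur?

2

The largest autocorrelation is r_2 = 0.60, with weaker echoes at lags 4 (0.39) and 6 (0.22); the remaining lags stay at or below 0.14.
The dominant spike at lag 2 indicates a seasonal period of 2.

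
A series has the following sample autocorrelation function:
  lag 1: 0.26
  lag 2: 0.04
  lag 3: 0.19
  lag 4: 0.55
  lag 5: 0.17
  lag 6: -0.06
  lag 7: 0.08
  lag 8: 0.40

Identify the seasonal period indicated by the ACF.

The largest autocorrelation is r_4 = 0.55, with a weaker echo at lag 8 (0.40); the remaining lags stay at or below 0.26. The elevated value at lag 1 (0.26), dropping to 0.04 at lag 2, reflects decaying short-term dependence rather than seasonality.
The dominant spike at lag 4 indicates a seasonal period of 4.

4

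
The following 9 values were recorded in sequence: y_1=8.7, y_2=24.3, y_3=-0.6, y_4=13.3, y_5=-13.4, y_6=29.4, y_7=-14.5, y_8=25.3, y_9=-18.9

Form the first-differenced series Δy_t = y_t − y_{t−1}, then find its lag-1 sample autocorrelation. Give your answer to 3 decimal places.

First differences Δy: 15.6, -24.9, 13.9, -26.7, 42.8, -43.9, 39.8, -44.2
Mean of differences = -3.4500
Numerator Σ(Δy_t−Δȳ)(Δy_{t+1}−Δȳ) = -7642.1925
Denominator Σ(Δy_t−Δȳ)² = 8970.9800
r_1(Δy) = -7642.1925 / 8970.9800 = -0.852

-0.852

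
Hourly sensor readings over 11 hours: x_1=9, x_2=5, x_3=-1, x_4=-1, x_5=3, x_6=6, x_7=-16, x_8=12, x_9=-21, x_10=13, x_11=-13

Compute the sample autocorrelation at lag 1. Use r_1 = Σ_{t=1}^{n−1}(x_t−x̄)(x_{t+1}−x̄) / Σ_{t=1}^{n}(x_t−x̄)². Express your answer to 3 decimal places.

-0.696

Mean x̄ = (9 + 5 − 1 − 1 + 3 + 6 − 16 + 12 − 21 + 13 − 13)/11 = -0.3636
Numerator Σ_{t=1}^{10}(x_t−x̄)(x_{t+1}−x̄) = -926.1322
Denominator Σ(x_t−x̄)² = 1330.5455
r_1 = -926.1322 / 1330.5455 = -0.696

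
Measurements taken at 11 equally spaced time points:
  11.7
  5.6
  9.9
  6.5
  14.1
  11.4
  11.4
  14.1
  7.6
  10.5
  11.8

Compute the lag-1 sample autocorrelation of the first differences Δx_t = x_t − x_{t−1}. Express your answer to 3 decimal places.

-0.625

First differences Δx: -6.1, 4.3, -3.4, 7.6, -2.7, 0.0, 2.7, -6.5, 2.9, 1.3
Mean of differences = 0.0100
Numerator Σ(Δx_t−Δx̄)(Δx_{t+1}−Δx̄) = -119.8891
Denominator Σ(Δx_t−Δx̄)² = 191.9490
r_1(Δx) = -119.8891 / 191.9490 = -0.625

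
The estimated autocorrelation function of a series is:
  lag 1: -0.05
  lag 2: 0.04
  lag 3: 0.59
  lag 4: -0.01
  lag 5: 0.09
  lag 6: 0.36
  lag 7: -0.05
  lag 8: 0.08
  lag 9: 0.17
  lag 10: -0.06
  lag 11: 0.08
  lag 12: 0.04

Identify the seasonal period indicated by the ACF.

The largest autocorrelation is r_3 = 0.59, with weaker echoes at lags 6 (0.36) and 9 (0.17); the remaining lags stay at or below 0.09.
The dominant spike at lag 3 indicates a seasonal period of 3.

3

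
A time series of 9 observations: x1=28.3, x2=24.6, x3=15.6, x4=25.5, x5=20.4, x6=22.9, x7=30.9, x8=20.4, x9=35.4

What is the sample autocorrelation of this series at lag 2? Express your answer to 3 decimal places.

0.186

Mean x̄ = (28.3 + 24.6 + 15.6 + 25.5 + 20.4 + 22.9 + 30.9 + 20.4 + 35.4)/9 = 24.8889
Σ(x_t−x̄)(x_{t+2}−x̄) = (-31.6854) + (-0.1765) + (41.6968) + (-1.2154) + (-26.9832) + (8.9279) + (63.1835) = 53.7475
Denominator Σ(x_t−x̄)² = 289.2489
r_2 = 53.7475 / 289.2489 = 0.186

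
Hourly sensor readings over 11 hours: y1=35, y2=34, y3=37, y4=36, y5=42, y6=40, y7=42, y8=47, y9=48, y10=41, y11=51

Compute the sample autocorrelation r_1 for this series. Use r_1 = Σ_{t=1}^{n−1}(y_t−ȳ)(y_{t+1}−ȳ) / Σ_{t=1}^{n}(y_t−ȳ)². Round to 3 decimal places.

0.419

Mean ȳ = (35 + 34 + 37 + 36 + 42 + 40 + 42 + 47 + 48 + 41 + 51)/11 = 41.1818
Numerator Σ_{t=1}^{10}(y_t−ȳ)(y_{t+1}−ȳ) = 131.3306
Denominator Σ(y_t−ȳ)² = 313.6364
r_1 = 131.3306 / 313.6364 = 0.419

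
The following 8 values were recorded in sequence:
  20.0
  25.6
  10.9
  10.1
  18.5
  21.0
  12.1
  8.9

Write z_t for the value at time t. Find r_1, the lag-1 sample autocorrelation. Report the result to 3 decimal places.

0.097

Mean z̄ = (20.0 + 25.6 + 10.9 + 10.1 + 18.5 + 21.0 + 12.1 + 8.9)/8 = 15.8875
Deviations from mean: 4.1125, 9.7125, -4.9875, -5.7875, 2.6125, 5.1125, -3.7875, -6.9875
Σ(z_t−z̄)(z_{t+1}−z̄) = (39.9427) + (-48.4411) + (28.8652) + (-15.1198) + (13.3564) + (-19.3636) + (26.4652) = 25.7048
Denominator Σ(z_t−z̄)² = 265.7488
r_1 = 25.7048 / 265.7488 = 0.097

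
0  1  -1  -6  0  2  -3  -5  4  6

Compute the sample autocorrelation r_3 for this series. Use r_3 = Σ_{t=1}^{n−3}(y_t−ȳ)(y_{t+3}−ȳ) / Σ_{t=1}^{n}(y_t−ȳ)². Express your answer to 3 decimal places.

0.035

Mean ȳ = (0 + 1 − 1 − 6 + 0 + 2 − 3 − 5 + 4 + 6)/10 = -0.2000
Σ(y_t−ȳ)(y_{t+3}−ȳ) = (-1.1600) + (0.2400) + (-1.7600) + (16.2400) + (-0.9600) + (9.2400) + (-17.3600) = 4.4800
Denominator Σ(y_t−ȳ)² = 127.6000
r_3 = 4.4800 / 127.6000 = 0.035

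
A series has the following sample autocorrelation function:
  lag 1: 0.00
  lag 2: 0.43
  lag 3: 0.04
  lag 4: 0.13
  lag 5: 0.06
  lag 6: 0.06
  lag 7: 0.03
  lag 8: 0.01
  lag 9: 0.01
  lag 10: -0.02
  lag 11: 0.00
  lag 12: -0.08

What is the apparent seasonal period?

The largest autocorrelation is r_2 = 0.43; the remaining lags stay at or below 0.13.
The dominant spike at lag 2 indicates a seasonal period of 2.

2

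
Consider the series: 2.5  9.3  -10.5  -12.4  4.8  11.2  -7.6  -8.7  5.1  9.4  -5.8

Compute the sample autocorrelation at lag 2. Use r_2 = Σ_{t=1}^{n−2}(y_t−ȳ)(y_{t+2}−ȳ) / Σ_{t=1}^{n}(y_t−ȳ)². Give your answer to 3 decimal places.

Mean ȳ = (2.5 + 9.3 − 10.5 − 12.4 + 4.8 + 11.2 − 7.6 − 8.7 + 5.1 + 9.4 − 5.8)/11 = -0.2455
Numerator Σ_{t=1}^{9}(y_t−ȳ)(y_{t+2}−ȳ) = -619.4532
Denominator Σ(y_t−ȳ)² = 786.0273
r_2 = -619.4532 / 786.0273 = -0.788

-0.788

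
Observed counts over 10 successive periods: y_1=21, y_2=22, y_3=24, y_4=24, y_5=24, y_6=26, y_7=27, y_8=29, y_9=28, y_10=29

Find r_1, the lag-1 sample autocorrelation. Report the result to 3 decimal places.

0.666

Mean ȳ = (21 + 22 + 24 + 24 + 24 + 26 + 27 + 29 + 28 + 29)/10 = 25.4000
Numerator Σ_{t=1}^{9}(y_t−ȳ)(y_{t+1}−ȳ) = 48.2400
Denominator Σ(y_t−ȳ)² = 72.4000
r_1 = 48.2400 / 72.4000 = 0.666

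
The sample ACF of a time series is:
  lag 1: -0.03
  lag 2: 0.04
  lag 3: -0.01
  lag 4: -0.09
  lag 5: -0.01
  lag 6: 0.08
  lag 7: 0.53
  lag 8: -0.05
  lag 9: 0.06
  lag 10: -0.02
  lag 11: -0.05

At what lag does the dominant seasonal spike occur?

The largest autocorrelation is r_7 = 0.53; the remaining lags stay at or below 0.08.
The dominant spike at lag 7 indicates a seasonal period of 7.

7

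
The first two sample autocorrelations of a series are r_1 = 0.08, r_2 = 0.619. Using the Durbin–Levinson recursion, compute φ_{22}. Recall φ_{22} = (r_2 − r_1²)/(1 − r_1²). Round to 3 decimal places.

φ_{22} = (r_2 − r_1²) / (1 − r_1²)
r_1² = (0.08)² = 0.0064
Numerator = 0.619 − 0.0064 = 0.6126; denominator = 1 − 0.0064 = 0.9936
φ_{22} = 0.6126 / 0.9936 = 0.617

0.617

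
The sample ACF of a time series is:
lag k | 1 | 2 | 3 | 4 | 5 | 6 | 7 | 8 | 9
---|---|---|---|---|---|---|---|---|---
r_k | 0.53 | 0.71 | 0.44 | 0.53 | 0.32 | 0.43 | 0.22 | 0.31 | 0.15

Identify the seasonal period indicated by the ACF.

2

The largest autocorrelation is r_2 = 0.71; the remaining lags stay at or below 0.53.
The dominant spike at lag 2 indicates a seasonal period of 2.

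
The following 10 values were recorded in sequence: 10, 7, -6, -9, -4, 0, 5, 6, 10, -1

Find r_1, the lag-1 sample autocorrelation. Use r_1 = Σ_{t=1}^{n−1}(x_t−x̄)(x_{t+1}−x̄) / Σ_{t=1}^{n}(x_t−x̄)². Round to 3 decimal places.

Mean x̄ = (10 + 7 − 6 − 9 − 4 + 0 + 5 + 6 + 10 − 1)/10 = 1.8000
Numerator Σ_{t=1}^{9}(x_t−x̄)(x_{t+1}−x̄) = 178.5600
Denominator Σ(x_t−x̄)² = 411.6000
r_1 = 178.5600 / 411.6000 = 0.434

0.434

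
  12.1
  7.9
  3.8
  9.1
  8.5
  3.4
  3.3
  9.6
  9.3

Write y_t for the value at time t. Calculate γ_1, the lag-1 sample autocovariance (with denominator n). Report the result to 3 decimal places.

Mean ȳ = (12.1 + 7.9 + 3.8 + 9.1 + 8.5 + 3.4 + 3.3 + 9.6 + 9.3)/9 = 7.4444
Σ_{t=1}^{8}(y_t−ȳ)(y_{t+1}−ȳ) = 3.7336
γ_1 = 3.7336 / 9 = 0.415

0.415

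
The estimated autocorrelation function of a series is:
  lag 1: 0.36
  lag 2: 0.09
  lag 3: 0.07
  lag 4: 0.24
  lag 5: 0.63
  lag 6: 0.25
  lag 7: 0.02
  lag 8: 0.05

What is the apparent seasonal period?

5

The largest autocorrelation is r_5 = 0.63; the remaining lags stay at or below 0.36. The elevated value at lag 1 (0.36), dropping to 0.09 at lag 2, reflects decaying short-term dependence rather than seasonality.
The dominant spike at lag 5 indicates a seasonal period of 5.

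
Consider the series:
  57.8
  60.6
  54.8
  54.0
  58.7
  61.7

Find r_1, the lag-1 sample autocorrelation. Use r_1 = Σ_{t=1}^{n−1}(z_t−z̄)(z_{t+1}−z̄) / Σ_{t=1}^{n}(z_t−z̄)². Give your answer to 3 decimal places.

Mean z̄ = (57.8 + 60.6 + 54.8 + 54.0 + 58.7 + 61.7)/6 = 57.9333
Deviations from mean: -0.1333, 2.6667, -3.1333, -3.9333, 0.7667, 3.7667
Numerator Σ_{t=1}^{5}(z_t−z̄)(z_{t+1}−z̄) = 3.4856
Denominator Σ(z_t−z̄)² = 47.1933
r_1 = 3.4856 / 47.1933 = 0.074

0.074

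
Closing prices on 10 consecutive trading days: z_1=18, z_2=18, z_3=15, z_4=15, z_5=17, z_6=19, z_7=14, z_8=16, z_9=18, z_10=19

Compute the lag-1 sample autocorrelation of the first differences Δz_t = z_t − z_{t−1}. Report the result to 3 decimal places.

-0.197

First differences Δz: 0, -3, 0, 2, 2, -5, 2, 2, 1
Mean of differences = 0.1111
Numerator Σ(Δz_t−Δz̄)(Δz_{t+1}−Δz̄) = -10.0123
Denominator Σ(Δz_t−Δz̄)² = 50.8889
r_1(Δz) = -10.0123 / 50.8889 = -0.197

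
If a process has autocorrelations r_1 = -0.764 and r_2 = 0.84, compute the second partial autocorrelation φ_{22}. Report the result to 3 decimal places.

φ_{22} = (r_2 − r_1²) / (1 − r_1²)
r_1² = (-0.764)² = 0.583696
Numerator = 0.84 − 0.5837 = 0.2563; denominator = 1 − 0.5837 = 0.4163
φ_{22} = 0.2563 / 0.4163 = 0.616

0.616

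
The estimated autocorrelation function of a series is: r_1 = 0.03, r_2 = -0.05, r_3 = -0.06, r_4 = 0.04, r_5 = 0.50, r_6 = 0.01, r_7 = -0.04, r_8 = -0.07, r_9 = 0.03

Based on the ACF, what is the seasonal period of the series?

5

The largest autocorrelation is r_5 = 0.50; the remaining lags stay at or below 0.04.
The dominant spike at lag 5 indicates a seasonal period of 5.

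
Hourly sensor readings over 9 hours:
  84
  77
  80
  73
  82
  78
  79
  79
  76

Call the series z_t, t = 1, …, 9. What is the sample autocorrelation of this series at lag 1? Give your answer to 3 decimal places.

-0.485

Mean z̄ = (84 + 77 + 80 + 73 + 82 + 78 + 79 + 79 + 76)/9 = 78.6667
Numerator Σ_{t=1}^{8}(z_t−z̄)(z_{t+1}−z̄) = -40.7778
Denominator Σ(z_t−z̄)² = 84.0000
r_1 = -40.7778 / 84.0000 = -0.485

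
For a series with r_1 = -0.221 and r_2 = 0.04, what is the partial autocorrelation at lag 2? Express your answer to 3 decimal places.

φ_{22} = (r_2 − r_1²) / (1 − r_1²)
r_1² = (-0.221)² = 0.048841
Numerator = 0.04 − 0.0488 = -0.0088; denominator = 1 − 0.0488 = 0.9512
φ_{22} = -0.0088 / 0.9512 = -0.009

-0.009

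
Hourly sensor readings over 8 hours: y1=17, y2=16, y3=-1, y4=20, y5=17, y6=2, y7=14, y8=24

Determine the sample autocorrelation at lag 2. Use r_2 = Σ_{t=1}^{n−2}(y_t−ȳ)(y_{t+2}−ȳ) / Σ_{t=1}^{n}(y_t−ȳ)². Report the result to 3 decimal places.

-0.527

Mean ȳ = (17 + 16 − 1 + 20 + 17 + 2 + 14 + 24)/8 = 13.6250
Numerator Σ_{t=1}^{6}(y_t−ȳ)(y_{t+2}−ȳ) = -277.0313
Denominator Σ(y_t−ȳ)² = 525.8750
r_2 = -277.0313 / 525.8750 = -0.527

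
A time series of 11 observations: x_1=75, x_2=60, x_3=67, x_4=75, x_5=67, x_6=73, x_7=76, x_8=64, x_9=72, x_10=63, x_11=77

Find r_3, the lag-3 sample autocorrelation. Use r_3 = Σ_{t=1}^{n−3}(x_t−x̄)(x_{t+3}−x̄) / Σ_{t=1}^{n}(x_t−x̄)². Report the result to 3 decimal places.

Mean x̄ = (75 + 60 + 67 + 75 + 67 + 73 + 76 + 64 + 72 + 63 + 77)/11 = 69.9091
Numerator Σ_{t=1}^{8}(x_t−x̄)(x_{t+3}−x̄) = 16.4298
Denominator Σ(x_t−x̄)² = 350.9091
r_3 = 16.4298 / 350.9091 = 0.047

0.047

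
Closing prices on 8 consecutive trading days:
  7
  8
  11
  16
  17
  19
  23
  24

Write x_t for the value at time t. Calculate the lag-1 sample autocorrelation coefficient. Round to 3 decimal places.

0.655

Mean x̄ = (7 + 8 + 11 + 16 + 17 + 19 + 23 + 24)/8 = 15.6250
Deviations from mean: -8.6250, -7.6250, -4.6250, 0.3750, 1.3750, 3.3750, 7.3750, 8.3750
Numerator Σ_{t=1}^{7}(x_t−x̄)(x_{t+1}−x̄) = 191.1094
Denominator Σ(x_t−x̄)² = 291.8750
r_1 = 191.1094 / 291.8750 = 0.655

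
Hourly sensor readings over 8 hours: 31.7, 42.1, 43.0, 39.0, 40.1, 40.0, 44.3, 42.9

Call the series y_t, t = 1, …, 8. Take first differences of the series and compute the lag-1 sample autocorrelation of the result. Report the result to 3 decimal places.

First differences Δy: 10.4, 0.9, -4.0, 1.1, -0.1, 4.3, -1.4
Mean of differences = 1.6000
Numerator Σ(Δy_t−Δȳ)(Δy_{t+1}−Δȳ) = -11.2800
Denominator Σ(Δy_t−Δȳ)² = 128.7200
r_1(Δy) = -11.2800 / 128.7200 = -0.088

-0.088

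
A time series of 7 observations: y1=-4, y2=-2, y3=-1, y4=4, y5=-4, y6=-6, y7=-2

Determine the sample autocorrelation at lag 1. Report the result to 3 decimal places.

Mean ȳ = (-4 − 2 − 1 + 4 − 4 − 6 − 2)/7 = -2.1429
Deviations from mean: -1.8571, 0.1429, 1.1429, 6.1429, -1.8571, -3.8571, 0.1429
Σ(y_t−ȳ)(y_{t+1}−ȳ) = (-0.2653) + (0.1633) + (7.0204) + (-11.4082) + (7.1633) + (-0.5510) = 2.1224
Denominator Σ(y_t−ȳ)² = 60.8571
r_1 = 2.1224 / 60.8571 = 0.035

0.035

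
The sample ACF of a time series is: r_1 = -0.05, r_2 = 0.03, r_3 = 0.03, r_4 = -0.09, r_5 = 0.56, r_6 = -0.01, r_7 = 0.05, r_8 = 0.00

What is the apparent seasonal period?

5

The largest autocorrelation is r_5 = 0.56; the remaining lags stay at or below 0.05.
The dominant spike at lag 5 indicates a seasonal period of 5.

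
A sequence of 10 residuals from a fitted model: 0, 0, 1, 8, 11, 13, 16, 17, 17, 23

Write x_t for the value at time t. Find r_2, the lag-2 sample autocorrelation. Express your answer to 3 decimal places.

Mean x̄ = (0 + 0 + 1 + 8 + 11 + 13 + 16 + 17 + 17 + 23)/10 = 10.6000
Numerator Σ_{t=1}^{8}(x_t−x̄)(x_{t+2}−x̄) = 250.6800
Denominator Σ(x_t−x̄)² = 594.4000
r_2 = 250.6800 / 594.4000 = 0.422

0.422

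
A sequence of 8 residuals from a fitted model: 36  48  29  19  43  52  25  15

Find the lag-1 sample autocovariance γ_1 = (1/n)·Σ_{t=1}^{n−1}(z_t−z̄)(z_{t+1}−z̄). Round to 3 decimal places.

Mean z̄ = (36 + 48 + 29 + 19 + 43 + 52 + 25 + 15)/8 = 33.3750
Σ_{t=1}^{7}(z_t−z̄)(z_{t+1}−z̄) = 76.1094
γ_1 = 76.1094 / 8 = 9.514

9.514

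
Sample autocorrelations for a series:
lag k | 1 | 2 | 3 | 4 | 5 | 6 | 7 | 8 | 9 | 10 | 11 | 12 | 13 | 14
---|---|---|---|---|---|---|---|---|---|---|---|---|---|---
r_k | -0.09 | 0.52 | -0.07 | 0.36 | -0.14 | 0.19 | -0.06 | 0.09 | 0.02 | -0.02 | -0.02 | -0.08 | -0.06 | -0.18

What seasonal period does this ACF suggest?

The largest autocorrelation is r_2 = 0.52, with weaker echoes at lags 4 (0.36) and 6 (0.19); the remaining lags stay at or below 0.09.
The dominant spike at lag 2 indicates a seasonal period of 2.

2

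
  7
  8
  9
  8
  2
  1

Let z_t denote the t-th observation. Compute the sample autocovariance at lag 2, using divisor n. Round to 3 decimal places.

-2.370

Mean z̄ = (7 + 8 + 9 + 8 + 2 + 1)/6 = 5.8333
Deviations: 1.1667, 2.1667, 3.1667, 2.1667, -3.8333, -4.8333
Σ_{t=1}^{4}(z_t−z̄)(z_{t+2}−z̄) = -14.2222
γ_2 = -14.2222 / 6 = -2.370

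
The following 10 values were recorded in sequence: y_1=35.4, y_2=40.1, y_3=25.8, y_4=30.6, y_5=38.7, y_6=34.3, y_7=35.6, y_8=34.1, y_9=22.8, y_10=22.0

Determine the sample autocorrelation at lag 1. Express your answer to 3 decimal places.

Mean ȳ = (35.4 + 40.1 + 25.8 + 30.6 + 38.7 + 34.3 + 35.6 + 34.1 + 22.8 + 22.0)/10 = 31.9400
Numerator Σ_{t=1}^{9}(y_t−ȳ)(y_{t+1}−ȳ) = 80.9064
Denominator Σ(y_t−ȳ)² = 369.7240
r_1 = 80.9064 / 369.7240 = 0.219

0.219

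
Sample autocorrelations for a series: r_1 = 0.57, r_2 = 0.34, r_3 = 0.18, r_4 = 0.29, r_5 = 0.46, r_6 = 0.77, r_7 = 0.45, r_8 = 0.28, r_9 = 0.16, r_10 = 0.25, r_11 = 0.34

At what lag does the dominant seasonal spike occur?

6

The largest autocorrelation is r_6 = 0.77; the remaining lags stay at or below 0.57. The elevated value at lag 1 (0.57), dropping to 0.34 at lag 2, reflects decaying short-term dependence rather than seasonality.
The dominant spike at lag 6 indicates a seasonal period of 6.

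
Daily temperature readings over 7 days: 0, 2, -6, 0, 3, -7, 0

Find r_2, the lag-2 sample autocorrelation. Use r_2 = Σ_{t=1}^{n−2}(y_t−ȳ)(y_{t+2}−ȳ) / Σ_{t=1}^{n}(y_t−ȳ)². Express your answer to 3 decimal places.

Mean ȳ = (0 + 2 − 6 + 0 + 3 − 7 + 0)/7 = -1.1429
Σ(y_t−ȳ)(y_{t+2}−ȳ) = (-5.5510) + (3.5918) + (-20.1224) + (-6.6939) + (4.7347) = -24.0408
Denominator Σ(y_t−ȳ)² = 88.8571
r_2 = -24.0408 / 88.8571 = -0.271

-0.271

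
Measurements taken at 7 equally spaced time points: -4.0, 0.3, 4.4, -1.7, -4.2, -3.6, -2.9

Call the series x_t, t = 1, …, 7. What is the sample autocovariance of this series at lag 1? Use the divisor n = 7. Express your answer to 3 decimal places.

Mean x̄ = (-4.0 + 0.3 + 4.4 − 1.7 − 4.2 − 3.6 − 2.9)/7 = -1.6714
Σ_{t=1}^{6}(x_t−x̄)(x_{t+1}−x̄) = 14.5235
γ_1 = 14.5235 / 7 = 2.075

2.075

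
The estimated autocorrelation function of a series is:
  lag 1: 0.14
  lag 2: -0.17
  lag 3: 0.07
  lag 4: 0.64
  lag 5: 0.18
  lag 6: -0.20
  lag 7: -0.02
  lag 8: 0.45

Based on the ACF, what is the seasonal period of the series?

4

The largest autocorrelation is r_4 = 0.64, with a weaker echo at lag 8 (0.45); the remaining lags stay at or below 0.18.
The dominant spike at lag 4 indicates a seasonal period of 4.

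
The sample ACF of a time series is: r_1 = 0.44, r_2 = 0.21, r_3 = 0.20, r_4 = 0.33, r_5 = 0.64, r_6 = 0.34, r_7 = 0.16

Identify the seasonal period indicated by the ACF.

The largest autocorrelation is r_5 = 0.64; the remaining lags stay at or below 0.44. The elevated value at lag 1 (0.44), dropping to 0.21 at lag 2, reflects decaying short-term dependence rather than seasonality.
The dominant spike at lag 5 indicates a seasonal period of 5.

5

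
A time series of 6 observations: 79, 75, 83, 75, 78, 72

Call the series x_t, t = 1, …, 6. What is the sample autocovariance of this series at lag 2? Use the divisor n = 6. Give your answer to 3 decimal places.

Mean x̄ = (79 + 75 + 83 + 75 + 78 + 72)/6 = 77.0000
Deviations: 2.0000, -2.0000, 6.0000, -2.0000, 1.0000, -5.0000
Σ_{t=1}^{4}(x_t−x̄)(x_{t+2}−x̄) = 32.0000
γ_2 = 32.0000 / 6 = 5.333

5.333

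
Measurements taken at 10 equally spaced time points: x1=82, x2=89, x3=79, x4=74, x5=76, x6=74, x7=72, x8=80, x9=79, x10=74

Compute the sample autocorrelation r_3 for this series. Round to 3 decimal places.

-0.016

Mean x̄ = (82 + 89 + 79 + 74 + 76 + 74 + 72 + 80 + 79 + 74)/10 = 77.9000
Σ(x_t−x̄)(x_{t+3}−x̄) = (-15.9900) + (-21.0900) + (-4.2900) + (23.0100) + (-3.9900) + (-4.2900) + (23.0100) = -3.6300
Denominator Σ(x_t−x̄)² = 230.9000
r_3 = -3.6300 / 230.9000 = -0.016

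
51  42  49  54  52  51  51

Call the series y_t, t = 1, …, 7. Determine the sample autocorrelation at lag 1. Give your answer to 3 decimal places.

0.080

Mean ȳ = (51 + 42 + 49 + 54 + 52 + 51 + 51)/7 = 50.0000
Numerator Σ_{t=1}^{6}(y_t−ȳ)(y_{t+1}−ȳ) = 7.0000
Denominator Σ(y_t−ȳ)² = 88.0000
r_1 = 7.0000 / 88.0000 = 0.080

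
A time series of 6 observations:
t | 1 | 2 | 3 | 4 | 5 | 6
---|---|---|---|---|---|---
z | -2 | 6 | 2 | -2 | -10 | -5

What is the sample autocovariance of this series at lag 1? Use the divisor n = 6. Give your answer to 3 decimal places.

Mean z̄ = (-2 + 6 + 2 − 2 − 10 − 5)/6 = -1.8333
Deviations: -0.1667, 7.8333, 3.8333, -0.1667, -8.1667, -3.1667
Σ_{t=1}^{5}(z_t−z̄)(z_{t+1}−z̄) = 55.3056
γ_1 = 55.3056 / 6 = 9.218

9.218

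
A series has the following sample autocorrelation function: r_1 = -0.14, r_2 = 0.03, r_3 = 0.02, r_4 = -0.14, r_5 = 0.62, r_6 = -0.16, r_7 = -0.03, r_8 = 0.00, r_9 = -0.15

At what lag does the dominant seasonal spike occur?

5

The largest autocorrelation is r_5 = 0.62; the remaining lags stay at or below 0.03.
The dominant spike at lag 5 indicates a seasonal period of 5.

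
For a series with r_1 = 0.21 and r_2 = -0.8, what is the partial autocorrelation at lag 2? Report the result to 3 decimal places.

φ_{22} = (r_2 − r_1²) / (1 − r_1²)
r_1² = (0.21)² = 0.0441
Numerator = -0.8 − 0.0441 = -0.8441; denominator = 1 − 0.0441 = 0.9559
φ_{22} = -0.8441 / 0.9559 = -0.883

-0.883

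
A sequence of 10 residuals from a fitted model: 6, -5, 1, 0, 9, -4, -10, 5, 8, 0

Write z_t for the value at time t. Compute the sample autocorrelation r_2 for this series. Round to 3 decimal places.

-0.527

Mean z̄ = (6 − 5 + 1 + 0 + 9 − 4 − 10 + 5 + 8 + 0)/10 = 1.0000
Numerator Σ_{t=1}^{8}(z_t−z̄)(z_{t+2}−z̄) = -178.0000
Denominator Σ(z_t−z̄)² = 338.0000
r_2 = -178.0000 / 338.0000 = -0.527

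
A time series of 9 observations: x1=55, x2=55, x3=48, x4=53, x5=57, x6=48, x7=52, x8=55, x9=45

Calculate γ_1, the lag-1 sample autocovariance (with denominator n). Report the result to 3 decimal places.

-4.778

Mean x̄ = (55 + 55 + 48 + 53 + 57 + 48 + 52 + 55 + 45)/9 = 52.0000
Σ_{t=1}^{8}(x_t−x̄)(x_{t+1}−x̄) = -43.0000
γ_1 = -43.0000 / 9 = -4.778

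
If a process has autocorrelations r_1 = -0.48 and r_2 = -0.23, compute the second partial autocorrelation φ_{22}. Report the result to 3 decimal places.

-0.598

φ_{22} = (r_2 − r_1²) / (1 − r_1²)
r_1² = (-0.48)² = 0.2304
Numerator = -0.23 − 0.2304 = -0.4604; denominator = 1 − 0.2304 = 0.7696
φ_{22} = -0.4604 / 0.7696 = -0.598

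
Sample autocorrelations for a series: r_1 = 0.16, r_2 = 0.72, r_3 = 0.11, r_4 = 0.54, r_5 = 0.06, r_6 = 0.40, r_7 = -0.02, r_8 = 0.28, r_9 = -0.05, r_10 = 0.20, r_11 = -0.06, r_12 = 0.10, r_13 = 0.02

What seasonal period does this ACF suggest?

The largest autocorrelation is r_2 = 0.72, with weaker echoes at lags 4 (0.54), 6 (0.40), 8 (0.28) and 10 (0.20); the remaining lags stay at or below 0.16.
The dominant spike at lag 2 indicates a seasonal period of 2.

2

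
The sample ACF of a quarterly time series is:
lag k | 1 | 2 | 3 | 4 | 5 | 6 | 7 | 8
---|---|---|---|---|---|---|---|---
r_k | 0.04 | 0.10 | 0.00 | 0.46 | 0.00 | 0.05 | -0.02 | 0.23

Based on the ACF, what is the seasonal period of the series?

4

The largest autocorrelation is r_4 = 0.46, with a weaker echo at lag 8 (0.23); the remaining lags stay at or below 0.10.
The dominant spike at lag 4 indicates a seasonal period of 4.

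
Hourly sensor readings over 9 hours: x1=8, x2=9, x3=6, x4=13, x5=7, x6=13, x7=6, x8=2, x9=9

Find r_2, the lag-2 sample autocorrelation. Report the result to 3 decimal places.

Mean x̄ = (8 + 9 + 6 + 13 + 7 + 13 + 6 + 2 + 9)/9 = 8.1111
Numerator Σ_{t=1}^{7}(x_t−x̄)(x_{t+2}−x̄) = 1.4198
Denominator Σ(x_t−x̄)² = 96.8889
r_2 = 1.4198 / 96.8889 = 0.015

0.015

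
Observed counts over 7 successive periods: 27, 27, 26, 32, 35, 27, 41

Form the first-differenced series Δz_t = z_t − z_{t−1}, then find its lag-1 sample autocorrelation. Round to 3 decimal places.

First differences Δz: 0, -1, 6, 3, -8, 14
Mean of differences = 2.3333
Numerator Σ(Δz_t−Δz̄)(Δz_{t+1}−Δz̄) = -129.4444
Denominator Σ(Δz_t−Δz̄)² = 273.3333
r_1(Δz) = -129.4444 / 273.3333 = -0.474

-0.474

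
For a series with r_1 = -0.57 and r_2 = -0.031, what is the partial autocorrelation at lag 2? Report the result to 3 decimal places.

φ_{22} = (r_2 − r_1²) / (1 − r_1²)
r_1² = (-0.57)² = 0.3249
Numerator = -0.031 − 0.3249 = -0.3559; denominator = 1 − 0.3249 = 0.6751
φ_{22} = -0.3559 / 0.6751 = -0.527

-0.527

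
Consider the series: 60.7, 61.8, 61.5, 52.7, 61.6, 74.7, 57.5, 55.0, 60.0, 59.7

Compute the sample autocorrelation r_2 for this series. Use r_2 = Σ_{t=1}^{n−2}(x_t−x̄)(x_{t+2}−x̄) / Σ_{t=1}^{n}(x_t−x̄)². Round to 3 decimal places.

-0.636

Mean x̄ = (60.7 + 61.8 + 61.5 + 52.7 + 61.6 + 74.7 + 57.5 + 55.0 + 60.0 + 59.7)/10 = 60.5200
Numerator Σ_{t=1}^{8}(x_t−x̄)(x_{t+2}−x̄) = -195.1008
Denominator Σ(x_t−x̄)² = 306.5560
r_2 = -195.1008 / 306.5560 = -0.636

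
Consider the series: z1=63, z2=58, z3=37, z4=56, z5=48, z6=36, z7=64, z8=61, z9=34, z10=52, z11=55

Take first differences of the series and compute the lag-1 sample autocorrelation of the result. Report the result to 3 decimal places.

-0.391

First differences Δz: -5, -21, 19, -8, -12, 28, -3, -27, 18, 3
Mean of differences = -0.8000
Numerator Σ(Δz_t−Δz̄)(Δz_{t+1}−Δz̄) = -1126.4400
Denominator Σ(Δz_t−Δz̄)² = 2883.6000
r_1(Δz) = -1126.4400 / 2883.6000 = -0.391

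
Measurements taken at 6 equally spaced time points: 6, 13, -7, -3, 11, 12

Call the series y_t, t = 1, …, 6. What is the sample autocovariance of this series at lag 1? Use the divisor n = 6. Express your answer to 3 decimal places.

0.648

Mean ȳ = (6 + 13 − 7 − 3 + 11 + 12)/6 = 5.3333
Σ_{t=1}^{5}(y_t−ȳ)(y_{t+1}−ȳ) = 3.8889
γ_1 = 3.8889 / 6 = 0.648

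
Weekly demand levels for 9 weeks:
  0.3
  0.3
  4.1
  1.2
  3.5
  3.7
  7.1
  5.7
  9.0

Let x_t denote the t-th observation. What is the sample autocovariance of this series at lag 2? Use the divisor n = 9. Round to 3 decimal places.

Mean x̄ = (0.3 + 0.3 + 4.1 + 1.2 + 3.5 + 3.7 + 7.1 + 5.7 + 9.0)/9 = 3.8778
Σ_{t=1}^{7}(x_t−x̄)(x_{t+2}−x̄) = 24.1412
γ_2 = 24.1412 / 9 = 2.682

2.682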